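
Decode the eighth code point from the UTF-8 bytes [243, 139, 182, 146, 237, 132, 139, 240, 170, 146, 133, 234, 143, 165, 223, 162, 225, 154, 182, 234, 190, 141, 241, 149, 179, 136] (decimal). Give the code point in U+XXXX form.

U+55CC8

Offset 0: leading byte 0xF3 = 11110011 → 4-byte char #1 = F3 8B B6 92.
Offset 4: leading byte 0xED = 11101101 → 3-byte char #2 = ED 84 8B.
Offset 7: leading byte 0xF0 = 11110000 → 4-byte char #3 = F0 AA 92 85.
Offset 11: leading byte 0xEA = 11101010 → 3-byte char #4 = EA 8F A5.
Offset 14: leading byte 0xDF = 11011111 → 2-byte char #5 = DF A2.
Offset 16: leading byte 0xE1 = 11100001 → 3-byte char #6 = E1 9A B6.
Offset 19: leading byte 0xEA = 11101010 → 3-byte char #7 = EA BE 8D.
Offset 22: leading byte 0xF1 = 11110001 → 4-byte char #8 = F1 95 B3 88.
Leading byte 0xF1 = 11110001 matches 11110xxx → 4-byte sequence.
Byte 1: 0xF1 = 11110001, payload 001 (3 bits).
Byte 2: 0x95 = 10010101 (10xxxxxx ✓), payload 010101.
Byte 3: 0xB3 = 10110011 (10xxxxxx ✓), payload 110011.
Byte 4: 0x88 = 10001000 (10xxxxxx ✓), payload 001000.
Concatenate: 001010101110011001000 = 0x55CC8 (21 bits → U+55CC8).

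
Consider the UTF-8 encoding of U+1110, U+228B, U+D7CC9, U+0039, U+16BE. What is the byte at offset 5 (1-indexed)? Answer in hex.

1-indexed offset 5 is 0-indexed offset 4.
U+1110 → 3-byte form E1 84 90 at offsets 0–2.
U+228B → 3-byte form E2 8A 8B at offsets 3–5.
Offset 4 falls in char 2's range; it's byte 2 of E2 8A 8B = 0x8A.

0x8A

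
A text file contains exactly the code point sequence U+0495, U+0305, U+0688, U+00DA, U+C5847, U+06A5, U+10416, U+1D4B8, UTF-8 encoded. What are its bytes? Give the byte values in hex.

U+0495: 2-byte form → D2 95.
U+0305: 2-byte form → CC 85.
U+0688: 2-byte form → DA 88.
U+00DA: 2-byte form → C3 9A.
U+C5847: 4-byte form → F3 85 A1 87.
U+06A5: 2-byte form → DA A5.
U+10416: 4-byte form → F0 90 90 96.
U+1D4B8: 4-byte form → F0 9D 92 B8.
Concatenated (22 bytes): D2 95 CC 85 DA 88 C3 9A F3 85 A1 87 DA A5 F0 90 90 96 F0 9D 92 B8.

D2 95 CC 85 DA 88 C3 9A F3 85 A1 87 DA A5 F0 90 90 96 F0 9D 92 B8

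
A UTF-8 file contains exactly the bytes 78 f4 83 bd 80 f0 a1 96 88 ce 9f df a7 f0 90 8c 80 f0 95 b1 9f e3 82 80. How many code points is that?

8

Byte at offset 0: 0x78 = 01111000 → 1-byte char (#1). Advance 1.
Byte at offset 1: 0xF4 = 11110100 → 4-byte char (#2). Advance 4.
Byte at offset 5: 0xF0 = 11110000 → 4-byte char (#3). Advance 4.
Byte at offset 9: 0xCE = 11001110 → 2-byte char (#4). Advance 2.
Byte at offset 11: 0xDF = 11011111 → 2-byte char (#5). Advance 2.
Byte at offset 13: 0xF0 = 11110000 → 4-byte char (#6). Advance 4.
Byte at offset 17: 0xF0 = 11110000 → 4-byte char (#7). Advance 4.
Byte at offset 21: 0xE3 = 11100011 → 3-byte char (#8). Advance 3.
Reached end at offset 24 after 8 code points.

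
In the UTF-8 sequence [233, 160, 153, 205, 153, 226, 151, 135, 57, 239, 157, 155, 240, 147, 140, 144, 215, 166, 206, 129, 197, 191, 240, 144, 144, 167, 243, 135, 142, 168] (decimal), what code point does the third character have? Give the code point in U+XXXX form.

Offset 0: leading byte 0xE9 = 11101001 → 3-byte char #1 = E9 A0 99.
Offset 3: leading byte 0xCD = 11001101 → 2-byte char #2 = CD 99.
Offset 5: leading byte 0xE2 = 11100010 → 3-byte char #3 = E2 97 87.
Leading byte 0xE2 = 11100010 matches 1110xxxx → 3-byte sequence.
Byte 1: 0xE2 = 11100010, payload 0010 (4 bits).
Byte 2: 0x97 = 10010111 (10xxxxxx ✓), payload 010111.
Byte 3: 0x87 = 10000111 (10xxxxxx ✓), payload 000111.
Concatenate: 0010010111000111 = 0x25C7 (16 bits → U+25C7).

U+25C7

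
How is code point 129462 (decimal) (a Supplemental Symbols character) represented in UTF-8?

F0 9F A6 B6

U+1F9B6 = 0x1F9B6 = 129462 decimal. In range U+10000–U+10FFFF → 4-byte form: 11110xxx 10xxxxxx 10xxxxxx 10xxxxxx.
Binary (21 bits): 000011111100110110110.
Split 3+6+6+6: 000 | 011111 | 100110 | 110110.
Byte 1: 11110000 = 0xF0.
Byte 2: 10011111 = 0x9F.
Byte 3: 10100110 = 0xA6.
Byte 4: 10110110 = 0xB6.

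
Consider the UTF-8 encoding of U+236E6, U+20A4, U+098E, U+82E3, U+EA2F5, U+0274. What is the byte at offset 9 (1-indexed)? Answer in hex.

0xA6

1-indexed offset 9 is 0-indexed offset 8.
U+236E6 → 4-byte form F0 A3 9B A6 at offsets 0–3.
U+20A4 → 3-byte form E2 82 A4 at offsets 4–6.
U+098E → 3-byte form E0 A6 8E at offsets 7–9.
Offset 8 falls in char 3's range; it's byte 2 of E0 A6 8E = 0xA6.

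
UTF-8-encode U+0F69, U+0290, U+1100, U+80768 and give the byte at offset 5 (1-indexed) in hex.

0x90

1-indexed offset 5 is 0-indexed offset 4.
U+0F69 → 3-byte form E0 BD A9 at offsets 0–2.
U+0290 → 2-byte form CA 90 at offsets 3–4.
Offset 4 falls in char 2's range; it's byte 2 of CA 90 = 0x90.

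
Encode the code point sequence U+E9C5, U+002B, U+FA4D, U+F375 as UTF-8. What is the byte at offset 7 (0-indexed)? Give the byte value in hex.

0xEF

U+E9C5 → 3-byte form EE A7 85 at offsets 0–2.
U+002B → 1-byte form 2B at offsets 3–3.
U+FA4D → 3-byte form EF A9 8D at offsets 4–6.
U+F375 → 3-byte form EF 8D B5 at offsets 7–9.
Offset 7 falls in char 4's range; it's byte 1 of EF 8D B5 = 0xEF.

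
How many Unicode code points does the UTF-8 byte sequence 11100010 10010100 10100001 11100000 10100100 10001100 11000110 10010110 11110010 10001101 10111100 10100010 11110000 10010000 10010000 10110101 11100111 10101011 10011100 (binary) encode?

6

Byte at offset 0: 0xE2 = 11100010 → 3-byte char (#1). Advance 3.
Byte at offset 3: 0xE0 = 11100000 → 3-byte char (#2). Advance 3.
Byte at offset 6: 0xC6 = 11000110 → 2-byte char (#3). Advance 2.
Byte at offset 8: 0xF2 = 11110010 → 4-byte char (#4). Advance 4.
Byte at offset 12: 0xF0 = 11110000 → 4-byte char (#5). Advance 4.
Byte at offset 16: 0xE7 = 11100111 → 3-byte char (#6). Advance 3.
Reached end at offset 19 after 6 code points.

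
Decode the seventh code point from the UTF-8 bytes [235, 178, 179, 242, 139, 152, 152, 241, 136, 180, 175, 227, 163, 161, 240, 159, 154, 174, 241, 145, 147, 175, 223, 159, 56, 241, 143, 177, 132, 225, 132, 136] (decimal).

U+07DF

Offset 0: leading byte 0xEB = 11101011 → 3-byte char #1 = EB B2 B3.
Offset 3: leading byte 0xF2 = 11110010 → 4-byte char #2 = F2 8B 98 98.
Offset 7: leading byte 0xF1 = 11110001 → 4-byte char #3 = F1 88 B4 AF.
Offset 11: leading byte 0xE3 = 11100011 → 3-byte char #4 = E3 A3 A1.
Offset 14: leading byte 0xF0 = 11110000 → 4-byte char #5 = F0 9F 9A AE.
Offset 18: leading byte 0xF1 = 11110001 → 4-byte char #6 = F1 91 93 AF.
Offset 22: leading byte 0xDF = 11011111 → 2-byte char #7 = DF 9F.
Leading byte 0xDF = 11011111 matches 110xxxxx → 2-byte sequence.
Byte 1: 0xDF = 11011111, payload 11111 (5 bits).
Byte 2: 0x9F = 10011111 (10xxxxxx ✓), payload 011111.
Concatenate: 11111011111 = 0x7DF (11 bits → U+07DF).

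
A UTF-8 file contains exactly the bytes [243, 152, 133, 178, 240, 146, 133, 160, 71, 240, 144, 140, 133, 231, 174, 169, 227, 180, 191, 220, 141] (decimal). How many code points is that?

7

Byte at offset 0: 0xF3 = 11110011 → 4-byte char (#1). Advance 4.
Byte at offset 4: 0xF0 = 11110000 → 4-byte char (#2). Advance 4.
Byte at offset 8: 0x47 = 01000111 → 1-byte char (#3). Advance 1.
Byte at offset 9: 0xF0 = 11110000 → 4-byte char (#4). Advance 4.
Byte at offset 13: 0xE7 = 11100111 → 3-byte char (#5). Advance 3.
Byte at offset 16: 0xE3 = 11100011 → 3-byte char (#6). Advance 3.
Byte at offset 19: 0xDC = 11011100 → 2-byte char (#7). Advance 2.
Reached end at offset 21 after 7 code points.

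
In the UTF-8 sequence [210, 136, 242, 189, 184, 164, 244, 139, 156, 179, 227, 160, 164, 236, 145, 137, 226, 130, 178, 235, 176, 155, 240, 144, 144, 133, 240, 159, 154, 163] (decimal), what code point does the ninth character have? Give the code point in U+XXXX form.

Offset 0: leading byte 0xD2 = 11010010 → 2-byte char #1 = D2 88.
Offset 2: leading byte 0xF2 = 11110010 → 4-byte char #2 = F2 BD B8 A4.
Offset 6: leading byte 0xF4 = 11110100 → 4-byte char #3 = F4 8B 9C B3.
Offset 10: leading byte 0xE3 = 11100011 → 3-byte char #4 = E3 A0 A4.
Offset 13: leading byte 0xEC = 11101100 → 3-byte char #5 = EC 91 89.
Offset 16: leading byte 0xE2 = 11100010 → 3-byte char #6 = E2 82 B2.
Offset 19: leading byte 0xEB = 11101011 → 3-byte char #7 = EB B0 9B.
Offset 22: leading byte 0xF0 = 11110000 → 4-byte char #8 = F0 90 90 85.
Offset 26: leading byte 0xF0 = 11110000 → 4-byte char #9 = F0 9F 9A A3.
Leading byte 0xF0 = 11110000 matches 11110xxx → 4-byte sequence.
Byte 1: 0xF0 = 11110000, payload 000 (3 bits).
Byte 2: 0x9F = 10011111 (10xxxxxx ✓), payload 011111.
Byte 3: 0x9A = 10011010 (10xxxxxx ✓), payload 011010.
Byte 4: 0xA3 = 10100011 (10xxxxxx ✓), payload 100011.
Concatenate: 000011111011010100011 = 0x1F6A3 (21 bits → U+1F6A3).

U+1F6A3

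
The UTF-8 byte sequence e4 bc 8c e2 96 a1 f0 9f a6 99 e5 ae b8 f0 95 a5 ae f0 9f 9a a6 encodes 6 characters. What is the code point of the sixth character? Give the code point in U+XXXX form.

Offset 0: leading byte 0xE4 = 11100100 → 3-byte char #1 = E4 BC 8C.
Offset 3: leading byte 0xE2 = 11100010 → 3-byte char #2 = E2 96 A1.
Offset 6: leading byte 0xF0 = 11110000 → 4-byte char #3 = F0 9F A6 99.
Offset 10: leading byte 0xE5 = 11100101 → 3-byte char #4 = E5 AE B8.
Offset 13: leading byte 0xF0 = 11110000 → 4-byte char #5 = F0 95 A5 AE.
Offset 17: leading byte 0xF0 = 11110000 → 4-byte char #6 = F0 9F 9A A6.
Leading byte 0xF0 = 11110000 matches 11110xxx → 4-byte sequence.
Byte 1: 0xF0 = 11110000, payload 000 (3 bits).
Byte 2: 0x9F = 10011111 (10xxxxxx ✓), payload 011111.
Byte 3: 0x9A = 10011010 (10xxxxxx ✓), payload 011010.
Byte 4: 0xA6 = 10100110 (10xxxxxx ✓), payload 100110.
Concatenate: 000011111011010100110 = 0x1F6A6 (21 bits → U+1F6A6).

U+1F6A6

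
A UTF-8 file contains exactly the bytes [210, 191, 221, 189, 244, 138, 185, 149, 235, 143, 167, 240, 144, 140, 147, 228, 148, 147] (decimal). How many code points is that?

Byte at offset 0: 0xD2 = 11010010 → 2-byte char (#1). Advance 2.
Byte at offset 2: 0xDD = 11011101 → 2-byte char (#2). Advance 2.
Byte at offset 4: 0xF4 = 11110100 → 4-byte char (#3). Advance 4.
Byte at offset 8: 0xEB = 11101011 → 3-byte char (#4). Advance 3.
Byte at offset 11: 0xF0 = 11110000 → 4-byte char (#5). Advance 4.
Byte at offset 15: 0xE4 = 11100100 → 3-byte char (#6). Advance 3.
Reached end at offset 18 after 6 code points.

6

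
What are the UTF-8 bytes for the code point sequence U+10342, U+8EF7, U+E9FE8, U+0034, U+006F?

F0 90 8D 82 E8 BB B7 F3 A9 BF A8 34 6F

U+10342: 4-byte form → F0 90 8D 82.
U+8EF7: 3-byte form → E8 BB B7.
U+E9FE8: 4-byte form → F3 A9 BF A8.
U+0034: 1-byte form → 34.
U+006F: 1-byte form → 6F.
Concatenated (13 bytes): F0 90 8D 82 E8 BB B7 F3 A9 BF A8 34 6F.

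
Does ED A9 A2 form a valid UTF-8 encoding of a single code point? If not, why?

invalid (encodes a surrogate (U+D800–U+DFFF))

Structurally a 3-byte sequence; payload = 0xDA62.
But 0xDA62 is in U+D800–U+DFFF, the surrogate range. Surrogates are not Unicode scalar values and are forbidden in UTF-8.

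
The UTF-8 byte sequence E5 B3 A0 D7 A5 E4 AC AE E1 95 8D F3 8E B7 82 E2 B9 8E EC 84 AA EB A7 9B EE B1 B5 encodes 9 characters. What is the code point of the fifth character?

U+CEDC2

Offset 0: leading byte 0xE5 = 11100101 → 3-byte char #1 = E5 B3 A0.
Offset 3: leading byte 0xD7 = 11010111 → 2-byte char #2 = D7 A5.
Offset 5: leading byte 0xE4 = 11100100 → 3-byte char #3 = E4 AC AE.
Offset 8: leading byte 0xE1 = 11100001 → 3-byte char #4 = E1 95 8D.
Offset 11: leading byte 0xF3 = 11110011 → 4-byte char #5 = F3 8E B7 82.
Leading byte 0xF3 = 11110011 matches 11110xxx → 4-byte sequence.
Byte 1: 0xF3 = 11110011, payload 011 (3 bits).
Byte 2: 0x8E = 10001110 (10xxxxxx ✓), payload 001110.
Byte 3: 0xB7 = 10110111 (10xxxxxx ✓), payload 110111.
Byte 4: 0x82 = 10000010 (10xxxxxx ✓), payload 000010.
Concatenate: 011001110110111000010 = 0xCEDC2 (21 bits → U+CEDC2).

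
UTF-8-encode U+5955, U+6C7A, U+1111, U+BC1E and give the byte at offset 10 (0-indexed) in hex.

0xB0

U+5955 → 3-byte form E5 A5 95 at offsets 0–2.
U+6C7A → 3-byte form E6 B1 BA at offsets 3–5.
U+1111 → 3-byte form E1 84 91 at offsets 6–8.
U+BC1E → 3-byte form EB B0 9E at offsets 9–11.
Offset 10 falls in char 4's range; it's byte 2 of EB B0 9E = 0xB0.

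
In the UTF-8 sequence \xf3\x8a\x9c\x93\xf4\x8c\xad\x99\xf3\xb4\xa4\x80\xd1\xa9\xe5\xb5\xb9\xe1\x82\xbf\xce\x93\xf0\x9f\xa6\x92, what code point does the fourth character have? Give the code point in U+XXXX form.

Offset 0: leading byte 0xF3 = 11110011 → 4-byte char #1 = F3 8A 9C 93.
Offset 4: leading byte 0xF4 = 11110100 → 4-byte char #2 = F4 8C AD 99.
Offset 8: leading byte 0xF3 = 11110011 → 4-byte char #3 = F3 B4 A4 80.
Offset 12: leading byte 0xD1 = 11010001 → 2-byte char #4 = D1 A9.
Leading byte 0xD1 = 11010001 matches 110xxxxx → 2-byte sequence.
Byte 1: 0xD1 = 11010001, payload 10001 (5 bits).
Byte 2: 0xA9 = 10101001 (10xxxxxx ✓), payload 101001.
Concatenate: 10001101001 = 0x469 (11 bits → U+0469).

U+0469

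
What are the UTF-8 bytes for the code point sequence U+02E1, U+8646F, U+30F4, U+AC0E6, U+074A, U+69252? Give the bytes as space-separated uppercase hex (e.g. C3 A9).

U+02E1: 2-byte form → CB A1.
U+8646F: 4-byte form → F2 86 91 AF.
U+30F4: 3-byte form → E3 83 B4.
U+AC0E6: 4-byte form → F2 AC 83 A6.
U+074A: 2-byte form → DD 8A.
U+69252: 4-byte form → F1 A9 89 92.
Concatenated (19 bytes): CB A1 F2 86 91 AF E3 83 B4 F2 AC 83 A6 DD 8A F1 A9 89 92.

CB A1 F2 86 91 AF E3 83 B4 F2 AC 83 A6 DD 8A F1 A9 89 92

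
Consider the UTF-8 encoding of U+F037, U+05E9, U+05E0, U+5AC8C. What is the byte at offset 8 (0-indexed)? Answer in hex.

U+F037 → 3-byte form EF 80 B7 at offsets 0–2.
U+05E9 → 2-byte form D7 A9 at offsets 3–4.
U+05E0 → 2-byte form D7 A0 at offsets 5–6.
U+5AC8C → 4-byte form F1 9A B2 8C at offsets 7–10.
Offset 8 falls in char 4's range; it's byte 2 of F1 9A B2 8C = 0x9A.

0x9A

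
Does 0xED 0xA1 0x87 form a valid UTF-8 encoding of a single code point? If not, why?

invalid (encodes a surrogate (U+D800–U+DFFF))

Structurally a 3-byte sequence; payload = 0xD847.
But 0xD847 is in U+D800–U+DFFF, the surrogate range. Surrogates are not Unicode scalar values and are forbidden in UTF-8.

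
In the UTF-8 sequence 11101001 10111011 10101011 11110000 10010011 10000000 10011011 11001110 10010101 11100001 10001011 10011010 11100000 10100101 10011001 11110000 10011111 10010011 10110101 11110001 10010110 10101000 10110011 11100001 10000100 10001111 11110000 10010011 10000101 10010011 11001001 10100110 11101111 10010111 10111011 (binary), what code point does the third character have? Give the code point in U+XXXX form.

Offset 0: leading byte 0xE9 = 11101001 → 3-byte char #1 = E9 BB AB.
Offset 3: leading byte 0xF0 = 11110000 → 4-byte char #2 = F0 93 80 9B.
Offset 7: leading byte 0xCE = 11001110 → 2-byte char #3 = CE 95.
Leading byte 0xCE = 11001110 matches 110xxxxx → 2-byte sequence.
Byte 1: 0xCE = 11001110, payload 01110 (5 bits).
Byte 2: 0x95 = 10010101 (10xxxxxx ✓), payload 010101.
Concatenate: 01110010101 = 0x395 (11 bits → U+0395).

U+0395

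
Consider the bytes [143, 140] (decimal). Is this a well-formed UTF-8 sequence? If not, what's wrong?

Byte 0x8F = 10001111 has the form 10xxxxxx — a continuation byte — but there is no preceding leading byte.

invalid (continuation byte with no leading byte)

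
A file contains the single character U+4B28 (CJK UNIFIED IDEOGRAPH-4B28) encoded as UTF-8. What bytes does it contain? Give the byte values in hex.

U+4B28 = 0x4B28 = 19240 decimal. In range U+0800–U+FFFF → 3-byte form: 1110xxxx 10xxxxxx 10xxxxxx.
Binary (16 bits): 0100101100101000.
Split 4+6+6: 0100 | 101100 | 101000.
Byte 1: 11100100 = 0xE4.
Byte 2: 10101100 = 0xAC.
Byte 3: 10101000 = 0xA8.

E4 AC A8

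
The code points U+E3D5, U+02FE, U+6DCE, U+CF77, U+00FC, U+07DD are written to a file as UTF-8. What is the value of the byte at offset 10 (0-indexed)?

U+E3D5 → 3-byte form EE 8F 95 at offsets 0–2.
U+02FE → 2-byte form CB BE at offsets 3–4.
U+6DCE → 3-byte form E6 B7 8E at offsets 5–7.
U+CF77 → 3-byte form EC BD B7 at offsets 8–10.
Offset 10 falls in char 4's range; it's byte 3 of EC BD B7 = 0xB7.

0xB7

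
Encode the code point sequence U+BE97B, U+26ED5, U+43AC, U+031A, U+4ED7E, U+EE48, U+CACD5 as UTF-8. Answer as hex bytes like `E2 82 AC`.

F2 BE A5 BB F0 A6 BB 95 E4 8E AC CC 9A F1 8E B5 BE EE B9 88 F3 8A B3 95

U+BE97B: 4-byte form → F2 BE A5 BB.
U+26ED5: 4-byte form → F0 A6 BB 95.
U+43AC: 3-byte form → E4 8E AC.
U+031A: 2-byte form → CC 9A.
U+4ED7E: 4-byte form → F1 8E B5 BE.
U+EE48: 3-byte form → EE B9 88.
U+CACD5: 4-byte form → F3 8A B3 95.
Concatenated (24 bytes): F2 BE A5 BB F0 A6 BB 95 E4 8E AC CC 9A F1 8E B5 BE EE B9 88 F3 8A B3 95.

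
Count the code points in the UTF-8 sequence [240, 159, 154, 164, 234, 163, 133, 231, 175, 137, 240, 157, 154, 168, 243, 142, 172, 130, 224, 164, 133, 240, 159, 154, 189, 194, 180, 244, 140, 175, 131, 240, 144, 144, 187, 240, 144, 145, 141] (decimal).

11

Byte at offset 0: 0xF0 = 11110000 → 4-byte char (#1). Advance 4.
Byte at offset 4: 0xEA = 11101010 → 3-byte char (#2). Advance 3.
Byte at offset 7: 0xE7 = 11100111 → 3-byte char (#3). Advance 3.
Byte at offset 10: 0xF0 = 11110000 → 4-byte char (#4). Advance 4.
Byte at offset 14: 0xF3 = 11110011 → 4-byte char (#5). Advance 4.
Byte at offset 18: 0xE0 = 11100000 → 3-byte char (#6). Advance 3.
Byte at offset 21: 0xF0 = 11110000 → 4-byte char (#7). Advance 4.
Byte at offset 25: 0xC2 = 11000010 → 2-byte char (#8). Advance 2.
Byte at offset 27: 0xF4 = 11110100 → 4-byte char (#9). Advance 4.
Byte at offset 31: 0xF0 = 11110000 → 4-byte char (#10). Advance 4.
Byte at offset 35: 0xF0 = 11110000 → 4-byte char (#11). Advance 4.
Reached end at offset 39 after 11 code points.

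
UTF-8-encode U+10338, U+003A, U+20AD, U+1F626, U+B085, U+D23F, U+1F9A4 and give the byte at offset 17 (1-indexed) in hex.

0x88

1-indexed offset 17 is 0-indexed offset 16.
U+10338 → 4-byte form F0 90 8C B8 at offsets 0–3.
U+003A → 1-byte form 3A at offsets 4–4.
U+20AD → 3-byte form E2 82 AD at offsets 5–7.
U+1F626 → 4-byte form F0 9F 98 A6 at offsets 8–11.
U+B085 → 3-byte form EB 82 85 at offsets 12–14.
U+D23F → 3-byte form ED 88 BF at offsets 15–17.
Offset 16 falls in char 6's range; it's byte 2 of ED 88 BF = 0x88.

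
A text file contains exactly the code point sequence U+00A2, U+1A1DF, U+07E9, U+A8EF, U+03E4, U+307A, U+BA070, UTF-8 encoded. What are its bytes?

C2 A2 F0 9A 87 9F DF A9 EA A3 AF CF A4 E3 81 BA F2 BA 81 B0

U+00A2: 2-byte form → C2 A2.
U+1A1DF: 4-byte form → F0 9A 87 9F.
U+07E9: 2-byte form → DF A9.
U+A8EF: 3-byte form → EA A3 AF.
U+03E4: 2-byte form → CF A4.
U+307A: 3-byte form → E3 81 BA.
U+BA070: 4-byte form → F2 BA 81 B0.
Concatenated (20 bytes): C2 A2 F0 9A 87 9F DF A9 EA A3 AF CF A4 E3 81 BA F2 BA 81 B0.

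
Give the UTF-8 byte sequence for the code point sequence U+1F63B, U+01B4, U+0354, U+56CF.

U+1F63B: 4-byte form → F0 9F 98 BB.
U+01B4: 2-byte form → C6 B4.
U+0354: 2-byte form → CD 94.
U+56CF: 3-byte form → E5 9B 8F.
Concatenated (11 bytes): F0 9F 98 BB C6 B4 CD 94 E5 9B 8F.

F0 9F 98 BB C6 B4 CD 94 E5 9B 8F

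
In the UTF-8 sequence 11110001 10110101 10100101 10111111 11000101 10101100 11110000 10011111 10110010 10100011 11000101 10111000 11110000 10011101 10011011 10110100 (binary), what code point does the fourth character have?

Offset 0: leading byte 0xF1 = 11110001 → 4-byte char #1 = F1 B5 A5 BF.
Offset 4: leading byte 0xC5 = 11000101 → 2-byte char #2 = C5 AC.
Offset 6: leading byte 0xF0 = 11110000 → 4-byte char #3 = F0 9F B2 A3.
Offset 10: leading byte 0xC5 = 11000101 → 2-byte char #4 = C5 B8.
Leading byte 0xC5 = 11000101 matches 110xxxxx → 2-byte sequence.
Byte 1: 0xC5 = 11000101, payload 00101 (5 bits).
Byte 2: 0xB8 = 10111000 (10xxxxxx ✓), payload 111000.
Concatenate: 00101111000 = 0x178 (11 bits → U+0178).

U+0178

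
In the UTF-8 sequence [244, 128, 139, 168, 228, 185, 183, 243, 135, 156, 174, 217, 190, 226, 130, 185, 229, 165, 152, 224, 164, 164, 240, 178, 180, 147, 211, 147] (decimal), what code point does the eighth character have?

Offset 0: leading byte 0xF4 = 11110100 → 4-byte char #1 = F4 80 8B A8.
Offset 4: leading byte 0xE4 = 11100100 → 3-byte char #2 = E4 B9 B7.
Offset 7: leading byte 0xF3 = 11110011 → 4-byte char #3 = F3 87 9C AE.
Offset 11: leading byte 0xD9 = 11011001 → 2-byte char #4 = D9 BE.
Offset 13: leading byte 0xE2 = 11100010 → 3-byte char #5 = E2 82 B9.
Offset 16: leading byte 0xE5 = 11100101 → 3-byte char #6 = E5 A5 98.
Offset 19: leading byte 0xE0 = 11100000 → 3-byte char #7 = E0 A4 A4.
Offset 22: leading byte 0xF0 = 11110000 → 4-byte char #8 = F0 B2 B4 93.
Leading byte 0xF0 = 11110000 matches 11110xxx → 4-byte sequence.
Byte 1: 0xF0 = 11110000, payload 000 (3 bits).
Byte 2: 0xB2 = 10110010 (10xxxxxx ✓), payload 110010.
Byte 3: 0xB4 = 10110100 (10xxxxxx ✓), payload 110100.
Byte 4: 0x93 = 10010011 (10xxxxxx ✓), payload 010011.
Concatenate: 000110010110100010011 = 0x32D13 (21 bits → U+32D13).

U+32D13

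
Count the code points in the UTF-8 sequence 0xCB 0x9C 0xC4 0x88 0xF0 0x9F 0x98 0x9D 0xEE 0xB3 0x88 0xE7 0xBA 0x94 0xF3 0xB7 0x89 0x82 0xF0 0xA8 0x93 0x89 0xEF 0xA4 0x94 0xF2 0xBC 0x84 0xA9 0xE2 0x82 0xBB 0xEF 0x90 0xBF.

Byte at offset 0: 0xCB = 11001011 → 2-byte char (#1). Advance 2.
Byte at offset 2: 0xC4 = 11000100 → 2-byte char (#2). Advance 2.
Byte at offset 4: 0xF0 = 11110000 → 4-byte char (#3). Advance 4.
Byte at offset 8: 0xEE = 11101110 → 3-byte char (#4). Advance 3.
Byte at offset 11: 0xE7 = 11100111 → 3-byte char (#5). Advance 3.
Byte at offset 14: 0xF3 = 11110011 → 4-byte char (#6). Advance 4.
Byte at offset 18: 0xF0 = 11110000 → 4-byte char (#7). Advance 4.
Byte at offset 22: 0xEF = 11101111 → 3-byte char (#8). Advance 3.
Byte at offset 25: 0xF2 = 11110010 → 4-byte char (#9). Advance 4.
Byte at offset 29: 0xE2 = 11100010 → 3-byte char (#10). Advance 3.
Byte at offset 32: 0xEF = 11101111 → 3-byte char (#11). Advance 3.
Reached end at offset 35 after 11 code points.

11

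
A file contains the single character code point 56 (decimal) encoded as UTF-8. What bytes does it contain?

38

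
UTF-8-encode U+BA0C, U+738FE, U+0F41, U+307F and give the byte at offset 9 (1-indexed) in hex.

0xBD

1-indexed offset 9 is 0-indexed offset 8.
U+BA0C → 3-byte form EB A8 8C at offsets 0–2.
U+738FE → 4-byte form F1 B3 A3 BE at offsets 3–6.
U+0F41 → 3-byte form E0 BD 81 at offsets 7–9.
Offset 8 falls in char 3's range; it's byte 2 of E0 BD 81 = 0xBD.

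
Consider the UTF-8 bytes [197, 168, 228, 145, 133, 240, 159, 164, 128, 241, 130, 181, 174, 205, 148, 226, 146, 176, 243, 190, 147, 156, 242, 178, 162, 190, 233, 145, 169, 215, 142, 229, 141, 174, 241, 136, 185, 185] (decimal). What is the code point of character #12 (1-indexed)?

U+48E79

Offset 0: leading byte 0xC5 = 11000101 → 2-byte char #1 = C5 A8.
Offset 2: leading byte 0xE4 = 11100100 → 3-byte char #2 = E4 91 85.
Offset 5: leading byte 0xF0 = 11110000 → 4-byte char #3 = F0 9F A4 80.
Offset 9: leading byte 0xF1 = 11110001 → 4-byte char #4 = F1 82 B5 AE.
Offset 13: leading byte 0xCD = 11001101 → 2-byte char #5 = CD 94.
Offset 15: leading byte 0xE2 = 11100010 → 3-byte char #6 = E2 92 B0.
Offset 18: leading byte 0xF3 = 11110011 → 4-byte char #7 = F3 BE 93 9C.
Offset 22: leading byte 0xF2 = 11110010 → 4-byte char #8 = F2 B2 A2 BE.
Offset 26: leading byte 0xE9 = 11101001 → 3-byte char #9 = E9 91 A9.
Offset 29: leading byte 0xD7 = 11010111 → 2-byte char #10 = D7 8E.
Offset 31: leading byte 0xE5 = 11100101 → 3-byte char #11 = E5 8D AE.
Offset 34: leading byte 0xF1 = 11110001 → 4-byte char #12 = F1 88 B9 B9.
Leading byte 0xF1 = 11110001 matches 11110xxx → 4-byte sequence.
Byte 1: 0xF1 = 11110001, payload 001 (3 bits).
Byte 2: 0x88 = 10001000 (10xxxxxx ✓), payload 001000.
Byte 3: 0xB9 = 10111001 (10xxxxxx ✓), payload 111001.
Byte 4: 0xB9 = 10111001 (10xxxxxx ✓), payload 111001.
Concatenate: 001001000111001111001 = 0x48E79 (21 bits → U+48E79).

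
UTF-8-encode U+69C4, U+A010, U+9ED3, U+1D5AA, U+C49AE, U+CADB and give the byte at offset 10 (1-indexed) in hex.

0xF0

1-indexed offset 10 is 0-indexed offset 9.
U+69C4 → 3-byte form E6 A7 84 at offsets 0–2.
U+A010 → 3-byte form EA 80 90 at offsets 3–5.
U+9ED3 → 3-byte form E9 BB 93 at offsets 6–8.
U+1D5AA → 4-byte form F0 9D 96 AA at offsets 9–12.
Offset 9 falls in char 4's range; it's byte 1 of F0 9D 96 AA = 0xF0.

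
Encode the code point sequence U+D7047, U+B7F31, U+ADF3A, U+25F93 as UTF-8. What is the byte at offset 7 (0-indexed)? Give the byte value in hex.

0xB1

U+D7047 → 4-byte form F3 97 81 87 at offsets 0–3.
U+B7F31 → 4-byte form F2 B7 BC B1 at offsets 4–7.
Offset 7 falls in char 2's range; it's byte 4 of F2 B7 BC B1 = 0xB1.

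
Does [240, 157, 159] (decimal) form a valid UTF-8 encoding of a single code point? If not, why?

invalid (sequence truncated)

Leading byte 0xF0 = 11110000 → 4-byte form, but only 3 bytes are present.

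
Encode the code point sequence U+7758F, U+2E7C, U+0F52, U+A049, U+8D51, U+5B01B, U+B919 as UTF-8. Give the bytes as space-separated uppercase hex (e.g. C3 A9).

F1 B7 96 8F E2 B9 BC E0 BD 92 EA 81 89 E8 B5 91 F1 9B 80 9B EB A4 99

U+7758F: 4-byte form → F1 B7 96 8F.
U+2E7C: 3-byte form → E2 B9 BC.
U+0F52: 3-byte form → E0 BD 92.
U+A049: 3-byte form → EA 81 89.
U+8D51: 3-byte form → E8 B5 91.
U+5B01B: 4-byte form → F1 9B 80 9B.
U+B919: 3-byte form → EB A4 99.
Concatenated (23 bytes): F1 B7 96 8F E2 B9 BC E0 BD 92 EA 81 89 E8 B5 91 F1 9B 80 9B EB A4 99.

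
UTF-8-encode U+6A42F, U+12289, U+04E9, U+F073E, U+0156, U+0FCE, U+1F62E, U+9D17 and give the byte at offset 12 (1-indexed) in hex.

1-indexed offset 12 is 0-indexed offset 11.
U+6A42F → 4-byte form F1 AA 90 AF at offsets 0–3.
U+12289 → 4-byte form F0 92 8A 89 at offsets 4–7.
U+04E9 → 2-byte form D3 A9 at offsets 8–9.
U+F073E → 4-byte form F3 B0 9C BE at offsets 10–13.
Offset 11 falls in char 4's range; it's byte 2 of F3 B0 9C BE = 0xB0.

0xB0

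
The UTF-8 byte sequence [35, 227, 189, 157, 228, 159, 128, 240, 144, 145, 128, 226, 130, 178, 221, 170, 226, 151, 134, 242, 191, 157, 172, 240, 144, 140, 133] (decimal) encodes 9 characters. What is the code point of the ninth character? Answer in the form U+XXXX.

Offset 0: leading byte 0x23 = 00100011 → 1-byte char #1 = 23.
Offset 1: leading byte 0xE3 = 11100011 → 3-byte char #2 = E3 BD 9D.
Offset 4: leading byte 0xE4 = 11100100 → 3-byte char #3 = E4 9F 80.
Offset 7: leading byte 0xF0 = 11110000 → 4-byte char #4 = F0 90 91 80.
Offset 11: leading byte 0xE2 = 11100010 → 3-byte char #5 = E2 82 B2.
Offset 14: leading byte 0xDD = 11011101 → 2-byte char #6 = DD AA.
Offset 16: leading byte 0xE2 = 11100010 → 3-byte char #7 = E2 97 86.
Offset 19: leading byte 0xF2 = 11110010 → 4-byte char #8 = F2 BF 9D AC.
Offset 23: leading byte 0xF0 = 11110000 → 4-byte char #9 = F0 90 8C 85.
Leading byte 0xF0 = 11110000 matches 11110xxx → 4-byte sequence.
Byte 1: 0xF0 = 11110000, payload 000 (3 bits).
Byte 2: 0x90 = 10010000 (10xxxxxx ✓), payload 010000.
Byte 3: 0x8C = 10001100 (10xxxxxx ✓), payload 001100.
Byte 4: 0x85 = 10000101 (10xxxxxx ✓), payload 000101.
Concatenate: 000010000001100000101 = 0x10305 (21 bits → U+10305).

U+10305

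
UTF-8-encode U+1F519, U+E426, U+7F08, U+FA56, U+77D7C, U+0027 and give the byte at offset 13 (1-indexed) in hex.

0x96

1-indexed offset 13 is 0-indexed offset 12.
U+1F519 → 4-byte form F0 9F 94 99 at offsets 0–3.
U+E426 → 3-byte form EE 90 A6 at offsets 4–6.
U+7F08 → 3-byte form E7 BC 88 at offsets 7–9.
U+FA56 → 3-byte form EF A9 96 at offsets 10–12.
Offset 12 falls in char 4's range; it's byte 3 of EF A9 96 = 0x96.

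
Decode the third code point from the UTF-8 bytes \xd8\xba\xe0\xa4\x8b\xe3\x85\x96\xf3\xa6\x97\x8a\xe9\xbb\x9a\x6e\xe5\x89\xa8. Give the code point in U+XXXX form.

Offset 0: leading byte 0xD8 = 11011000 → 2-byte char #1 = D8 BA.
Offset 2: leading byte 0xE0 = 11100000 → 3-byte char #2 = E0 A4 8B.
Offset 5: leading byte 0xE3 = 11100011 → 3-byte char #3 = E3 85 96.
Leading byte 0xE3 = 11100011 matches 1110xxxx → 3-byte sequence.
Byte 1: 0xE3 = 11100011, payload 0011 (4 bits).
Byte 2: 0x85 = 10000101 (10xxxxxx ✓), payload 000101.
Byte 3: 0x96 = 10010110 (10xxxxxx ✓), payload 010110.
Concatenate: 0011000101010110 = 0x3156 (16 bits → U+3156).

U+3156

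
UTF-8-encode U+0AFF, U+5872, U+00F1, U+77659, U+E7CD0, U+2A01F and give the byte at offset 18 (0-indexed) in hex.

U+0AFF → 3-byte form E0 AB BF at offsets 0–2.
U+5872 → 3-byte form E5 A1 B2 at offsets 3–5.
U+00F1 → 2-byte form C3 B1 at offsets 6–7.
U+77659 → 4-byte form F1 B7 99 99 at offsets 8–11.
U+E7CD0 → 4-byte form F3 A7 B3 90 at offsets 12–15.
U+2A01F → 4-byte form F0 AA 80 9F at offsets 16–19.
Offset 18 falls in char 6's range; it's byte 3 of F0 AA 80 9F = 0x80.

0x80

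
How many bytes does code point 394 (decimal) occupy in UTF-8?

2

U+018A = 0x18A. UTF-8 uses 1 byte below 0x80, 2 below 0x800, 3 below 0x10000, 4 up to 0x10FFFF. 0x18A is in U+0080–U+07FF → 2 bytes.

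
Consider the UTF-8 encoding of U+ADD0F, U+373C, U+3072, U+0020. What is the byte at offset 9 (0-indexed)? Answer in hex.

0xB2

U+ADD0F → 4-byte form F2 AD B4 8F at offsets 0–3.
U+373C → 3-byte form E3 9C BC at offsets 4–6.
U+3072 → 3-byte form E3 81 B2 at offsets 7–9.
Offset 9 falls in char 3's range; it's byte 3 of E3 81 B2 = 0xB2.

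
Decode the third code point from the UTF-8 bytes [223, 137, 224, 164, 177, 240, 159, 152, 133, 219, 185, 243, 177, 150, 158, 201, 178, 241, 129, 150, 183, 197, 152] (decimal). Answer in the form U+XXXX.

U+1F605

Offset 0: leading byte 0xDF = 11011111 → 2-byte char #1 = DF 89.
Offset 2: leading byte 0xE0 = 11100000 → 3-byte char #2 = E0 A4 B1.
Offset 5: leading byte 0xF0 = 11110000 → 4-byte char #3 = F0 9F 98 85.
Leading byte 0xF0 = 11110000 matches 11110xxx → 4-byte sequence.
Byte 1: 0xF0 = 11110000, payload 000 (3 bits).
Byte 2: 0x9F = 10011111 (10xxxxxx ✓), payload 011111.
Byte 3: 0x98 = 10011000 (10xxxxxx ✓), payload 011000.
Byte 4: 0x85 = 10000101 (10xxxxxx ✓), payload 000101.
Concatenate: 000011111011000000101 = 0x1F605 (21 bits → U+1F605).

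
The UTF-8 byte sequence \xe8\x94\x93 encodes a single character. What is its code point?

Leading byte 0xE8 = 11101000 matches 1110xxxx → 3-byte sequence.
Byte 1: 0xE8 = 11101000, payload 1000 (4 bits).
Byte 2: 0x94 = 10010100 (10xxxxxx ✓), payload 010100.
Byte 3: 0x93 = 10010011 (10xxxxxx ✓), payload 010011.
Concatenate: 1000010100010011 = 0x8513 (16 bits → U+8513).

U+8513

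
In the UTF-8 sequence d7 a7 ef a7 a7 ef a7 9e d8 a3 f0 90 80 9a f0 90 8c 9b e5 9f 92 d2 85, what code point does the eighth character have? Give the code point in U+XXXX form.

U+0485

Offset 0: leading byte 0xD7 = 11010111 → 2-byte char #1 = D7 A7.
Offset 2: leading byte 0xEF = 11101111 → 3-byte char #2 = EF A7 A7.
Offset 5: leading byte 0xEF = 11101111 → 3-byte char #3 = EF A7 9E.
Offset 8: leading byte 0xD8 = 11011000 → 2-byte char #4 = D8 A3.
Offset 10: leading byte 0xF0 = 11110000 → 4-byte char #5 = F0 90 80 9A.
Offset 14: leading byte 0xF0 = 11110000 → 4-byte char #6 = F0 90 8C 9B.
Offset 18: leading byte 0xE5 = 11100101 → 3-byte char #7 = E5 9F 92.
Offset 21: leading byte 0xD2 = 11010010 → 2-byte char #8 = D2 85.
Leading byte 0xD2 = 11010010 matches 110xxxxx → 2-byte sequence.
Byte 1: 0xD2 = 11010010, payload 10010 (5 bits).
Byte 2: 0x85 = 10000101 (10xxxxxx ✓), payload 000101.
Concatenate: 10010000101 = 0x485 (11 bits → U+0485).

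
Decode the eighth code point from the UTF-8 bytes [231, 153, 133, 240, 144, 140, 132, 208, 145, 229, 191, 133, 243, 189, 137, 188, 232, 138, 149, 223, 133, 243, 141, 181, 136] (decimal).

Offset 0: leading byte 0xE7 = 11100111 → 3-byte char #1 = E7 99 85.
Offset 3: leading byte 0xF0 = 11110000 → 4-byte char #2 = F0 90 8C 84.
Offset 7: leading byte 0xD0 = 11010000 → 2-byte char #3 = D0 91.
Offset 9: leading byte 0xE5 = 11100101 → 3-byte char #4 = E5 BF 85.
Offset 12: leading byte 0xF3 = 11110011 → 4-byte char #5 = F3 BD 89 BC.
Offset 16: leading byte 0xE8 = 11101000 → 3-byte char #6 = E8 8A 95.
Offset 19: leading byte 0xDF = 11011111 → 2-byte char #7 = DF 85.
Offset 21: leading byte 0xF3 = 11110011 → 4-byte char #8 = F3 8D B5 88.
Leading byte 0xF3 = 11110011 matches 11110xxx → 4-byte sequence.
Byte 1: 0xF3 = 11110011, payload 011 (3 bits).
Byte 2: 0x8D = 10001101 (10xxxxxx ✓), payload 001101.
Byte 3: 0xB5 = 10110101 (10xxxxxx ✓), payload 110101.
Byte 4: 0x88 = 10001000 (10xxxxxx ✓), payload 001000.
Concatenate: 011001101110101001000 = 0xCDD48 (21 bits → U+CDD48).

U+CDD48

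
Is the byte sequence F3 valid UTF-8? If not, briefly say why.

invalid (sequence truncated)

Leading byte 0xF3 = 11110011 → 4-byte form, but only 1 byte is present.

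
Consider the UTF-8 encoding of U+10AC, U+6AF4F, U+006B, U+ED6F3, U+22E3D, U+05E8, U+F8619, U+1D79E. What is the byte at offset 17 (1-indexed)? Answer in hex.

0xD7

1-indexed offset 17 is 0-indexed offset 16.
U+10AC → 3-byte form E1 82 AC at offsets 0–2.
U+6AF4F → 4-byte form F1 AA BD 8F at offsets 3–6.
U+006B → 1-byte form 6B at offsets 7–7.
U+ED6F3 → 4-byte form F3 AD 9B B3 at offsets 8–11.
U+22E3D → 4-byte form F0 A2 B8 BD at offsets 12–15.
U+05E8 → 2-byte form D7 A8 at offsets 16–17.
Offset 16 falls in char 6's range; it's byte 1 of D7 A8 = 0xD7.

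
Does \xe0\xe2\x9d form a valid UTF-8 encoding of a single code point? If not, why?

Leading byte 0xE0 = 11100000 → 3-byte form.
Byte 2 is 0xE2 = 11100010, which is not 10xxxxxx — expected a continuation byte.

invalid (non-continuation byte where continuation expected)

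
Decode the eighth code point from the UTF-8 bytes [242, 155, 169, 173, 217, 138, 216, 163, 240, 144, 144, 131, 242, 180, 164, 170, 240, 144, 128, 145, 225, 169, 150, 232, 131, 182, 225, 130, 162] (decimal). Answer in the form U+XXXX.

U+80F6

Offset 0: leading byte 0xF2 = 11110010 → 4-byte char #1 = F2 9B A9 AD.
Offset 4: leading byte 0xD9 = 11011001 → 2-byte char #2 = D9 8A.
Offset 6: leading byte 0xD8 = 11011000 → 2-byte char #3 = D8 A3.
Offset 8: leading byte 0xF0 = 11110000 → 4-byte char #4 = F0 90 90 83.
Offset 12: leading byte 0xF2 = 11110010 → 4-byte char #5 = F2 B4 A4 AA.
Offset 16: leading byte 0xF0 = 11110000 → 4-byte char #6 = F0 90 80 91.
Offset 20: leading byte 0xE1 = 11100001 → 3-byte char #7 = E1 A9 96.
Offset 23: leading byte 0xE8 = 11101000 → 3-byte char #8 = E8 83 B6.
Leading byte 0xE8 = 11101000 matches 1110xxxx → 3-byte sequence.
Byte 1: 0xE8 = 11101000, payload 1000 (4 bits).
Byte 2: 0x83 = 10000011 (10xxxxxx ✓), payload 000011.
Byte 3: 0xB6 = 10110110 (10xxxxxx ✓), payload 110110.
Concatenate: 1000000011110110 = 0x80F6 (16 bits → U+80F6).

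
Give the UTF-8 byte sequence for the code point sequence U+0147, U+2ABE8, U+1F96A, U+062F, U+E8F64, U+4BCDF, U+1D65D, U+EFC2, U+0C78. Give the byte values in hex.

U+0147: 2-byte form → C5 87.
U+2ABE8: 4-byte form → F0 AA AF A8.
U+1F96A: 4-byte form → F0 9F A5 AA.
U+062F: 2-byte form → D8 AF.
U+E8F64: 4-byte form → F3 A8 BD A4.
U+4BCDF: 4-byte form → F1 8B B3 9F.
U+1D65D: 4-byte form → F0 9D 99 9D.
U+EFC2: 3-byte form → EE BF 82.
U+0C78: 3-byte form → E0 B1 B8.
Concatenated (30 bytes): C5 87 F0 AA AF A8 F0 9F A5 AA D8 AF F3 A8 BD A4 F1 8B B3 9F F0 9D 99 9D EE BF 82 E0 B1 B8.

C5 87 F0 AA AF A8 F0 9F A5 AA D8 AF F3 A8 BD A4 F1 8B B3 9F F0 9D 99 9D EE BF 82 E0 B1 B8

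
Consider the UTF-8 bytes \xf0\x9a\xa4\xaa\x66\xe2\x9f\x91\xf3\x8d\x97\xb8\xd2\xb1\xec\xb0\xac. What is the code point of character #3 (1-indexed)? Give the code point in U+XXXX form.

U+27D1

Offset 0: leading byte 0xF0 = 11110000 → 4-byte char #1 = F0 9A A4 AA.
Offset 4: leading byte 0x66 = 01100110 → 1-byte char #2 = 66.
Offset 5: leading byte 0xE2 = 11100010 → 3-byte char #3 = E2 9F 91.
Leading byte 0xE2 = 11100010 matches 1110xxxx → 3-byte sequence.
Byte 1: 0xE2 = 11100010, payload 0010 (4 bits).
Byte 2: 0x9F = 10011111 (10xxxxxx ✓), payload 011111.
Byte 3: 0x91 = 10010001 (10xxxxxx ✓), payload 010001.
Concatenate: 0010011111010001 = 0x27D1 (16 bits → U+27D1).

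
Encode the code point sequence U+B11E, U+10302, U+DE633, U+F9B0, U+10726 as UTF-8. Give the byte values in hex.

U+B11E: 3-byte form → EB 84 9E.
U+10302: 4-byte form → F0 90 8C 82.
U+DE633: 4-byte form → F3 9E 98 B3.
U+F9B0: 3-byte form → EF A6 B0.
U+10726: 4-byte form → F0 90 9C A6.
Concatenated (18 bytes): EB 84 9E F0 90 8C 82 F3 9E 98 B3 EF A6 B0 F0 90 9C A6.

EB 84 9E F0 90 8C 82 F3 9E 98 B3 EF A6 B0 F0 90 9C A6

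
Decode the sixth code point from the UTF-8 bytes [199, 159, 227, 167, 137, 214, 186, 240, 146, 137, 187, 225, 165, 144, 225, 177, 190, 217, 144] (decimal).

Offset 0: leading byte 0xC7 = 11000111 → 2-byte char #1 = C7 9F.
Offset 2: leading byte 0xE3 = 11100011 → 3-byte char #2 = E3 A7 89.
Offset 5: leading byte 0xD6 = 11010110 → 2-byte char #3 = D6 BA.
Offset 7: leading byte 0xF0 = 11110000 → 4-byte char #4 = F0 92 89 BB.
Offset 11: leading byte 0xE1 = 11100001 → 3-byte char #5 = E1 A5 90.
Offset 14: leading byte 0xE1 = 11100001 → 3-byte char #6 = E1 B1 BE.
Leading byte 0xE1 = 11100001 matches 1110xxxx → 3-byte sequence.
Byte 1: 0xE1 = 11100001, payload 0001 (4 bits).
Byte 2: 0xB1 = 10110001 (10xxxxxx ✓), payload 110001.
Byte 3: 0xBE = 10111110 (10xxxxxx ✓), payload 111110.
Concatenate: 0001110001111110 = 0x1C7E (16 bits → U+1C7E).

U+1C7E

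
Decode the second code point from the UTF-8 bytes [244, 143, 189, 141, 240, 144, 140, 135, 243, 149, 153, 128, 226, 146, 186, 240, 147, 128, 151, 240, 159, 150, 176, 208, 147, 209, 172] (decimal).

Offset 0: leading byte 0xF4 = 11110100 → 4-byte char #1 = F4 8F BD 8D.
Offset 4: leading byte 0xF0 = 11110000 → 4-byte char #2 = F0 90 8C 87.
Leading byte 0xF0 = 11110000 matches 11110xxx → 4-byte sequence.
Byte 1: 0xF0 = 11110000, payload 000 (3 bits).
Byte 2: 0x90 = 10010000 (10xxxxxx ✓), payload 010000.
Byte 3: 0x8C = 10001100 (10xxxxxx ✓), payload 001100.
Byte 4: 0x87 = 10000111 (10xxxxxx ✓), payload 000111.
Concatenate: 000010000001100000111 = 0x10307 (21 bits → U+10307).

U+10307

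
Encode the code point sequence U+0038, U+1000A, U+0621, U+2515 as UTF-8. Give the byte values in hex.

U+0038: 1-byte form → 38.
U+1000A: 4-byte form → F0 90 80 8A.
U+0621: 2-byte form → D8 A1.
U+2515: 3-byte form → E2 94 95.
Concatenated (10 bytes): 38 F0 90 80 8A D8 A1 E2 94 95.

38 F0 90 80 8A D8 A1 E2 94 95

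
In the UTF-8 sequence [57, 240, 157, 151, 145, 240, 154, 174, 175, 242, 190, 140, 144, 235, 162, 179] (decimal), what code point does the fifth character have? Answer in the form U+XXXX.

Offset 0: leading byte 0x39 = 00111001 → 1-byte char #1 = 39.
Offset 1: leading byte 0xF0 = 11110000 → 4-byte char #2 = F0 9D 97 91.
Offset 5: leading byte 0xF0 = 11110000 → 4-byte char #3 = F0 9A AE AF.
Offset 9: leading byte 0xF2 = 11110010 → 4-byte char #4 = F2 BE 8C 90.
Offset 13: leading byte 0xEB = 11101011 → 3-byte char #5 = EB A2 B3.
Leading byte 0xEB = 11101011 matches 1110xxxx → 3-byte sequence.
Byte 1: 0xEB = 11101011, payload 1011 (4 bits).
Byte 2: 0xA2 = 10100010 (10xxxxxx ✓), payload 100010.
Byte 3: 0xB3 = 10110011 (10xxxxxx ✓), payload 110011.
Concatenate: 1011100010110011 = 0xB8B3 (16 bits → U+B8B3).

U+B8B3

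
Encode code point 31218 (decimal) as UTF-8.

E7 A7 B2

U+79F2 = 0x79F2 = 31218 decimal. In range U+0800–U+FFFF → 3-byte form: 1110xxxx 10xxxxxx 10xxxxxx.
Binary (16 bits): 0111100111110010.
Split 4+6+6: 0111 | 100111 | 110010.
Byte 1: 11100111 = 0xE7.
Byte 2: 10100111 = 0xA7.
Byte 3: 10110010 = 0xB2.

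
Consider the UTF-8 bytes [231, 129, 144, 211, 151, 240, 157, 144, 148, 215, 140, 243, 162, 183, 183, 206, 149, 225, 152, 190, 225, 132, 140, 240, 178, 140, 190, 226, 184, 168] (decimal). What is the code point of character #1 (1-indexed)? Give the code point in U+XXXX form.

U+7050

Offset 0: leading byte 0xE7 = 11100111 → 3-byte char #1 = E7 81 90.
Leading byte 0xE7 = 11100111 matches 1110xxxx → 3-byte sequence.
Byte 1: 0xE7 = 11100111, payload 0111 (4 bits).
Byte 2: 0x81 = 10000001 (10xxxxxx ✓), payload 000001.
Byte 3: 0x90 = 10010000 (10xxxxxx ✓), payload 010000.
Concatenate: 0111000001010000 = 0x7050 (16 bits → U+7050).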